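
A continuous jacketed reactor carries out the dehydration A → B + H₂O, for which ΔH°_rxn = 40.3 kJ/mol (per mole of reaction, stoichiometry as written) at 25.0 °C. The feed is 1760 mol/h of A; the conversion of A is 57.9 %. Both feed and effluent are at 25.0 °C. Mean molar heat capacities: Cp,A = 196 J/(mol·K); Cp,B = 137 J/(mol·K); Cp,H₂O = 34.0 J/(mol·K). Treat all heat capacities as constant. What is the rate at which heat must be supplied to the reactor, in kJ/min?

Extent of reaction ξ = 0.579 × 1760 = 1019 mol/h
Reaction term: ξ·ΔH°_rxn = 1019 × 40.3 = 41067 kJ/h
Q = ΔH = 41067 kJ/h = 11.408 kW
Heat supplied = 684.46 kJ/min

Q_in = 684 kJ/min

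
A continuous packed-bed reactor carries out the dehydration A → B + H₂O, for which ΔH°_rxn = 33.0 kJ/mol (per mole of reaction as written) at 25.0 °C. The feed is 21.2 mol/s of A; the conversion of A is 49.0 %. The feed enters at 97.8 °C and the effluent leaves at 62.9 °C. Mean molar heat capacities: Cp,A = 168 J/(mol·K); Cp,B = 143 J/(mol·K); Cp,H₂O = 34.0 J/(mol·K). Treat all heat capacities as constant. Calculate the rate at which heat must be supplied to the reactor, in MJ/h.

Q_in = 799 MJ/h

Extent of reaction ξ = 0.490 × 21.2 = 10.388 mol/s
Reaction term: ξ·ΔH°_rxn = 10.388 × 33.0 = 342.8 kJ/s
Sensible, feed 97.8→25 °C: -259.28 kJ/s
Outlet flows (mol/s): A 10.812, B 10.388, H₂O 10.388
Sensible, products 25→62.9 °C: 138.53 kJ/s
Q = ΔH = 222.05 kJ/s = 222.05 kW
Heat supplied = 799.37 MJ/h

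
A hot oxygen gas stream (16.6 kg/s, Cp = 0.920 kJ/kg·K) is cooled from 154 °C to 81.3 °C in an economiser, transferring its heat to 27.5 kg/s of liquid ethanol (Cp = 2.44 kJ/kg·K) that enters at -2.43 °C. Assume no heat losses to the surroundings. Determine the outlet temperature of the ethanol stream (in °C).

T_c,out = 14.1 °C

Heat released by hot stream: Q = 16.6 × 0.920 × (154 − 81.3) = 1110.3 kJ/s
Energy balance on cold side (adiabatic exchanger): Q = ṁ_c·Cp_c·(T_c,out − T_c,in)
T_c,out = -2.43 + 1110.3/(27.5 × 2.44) = 14.117 °C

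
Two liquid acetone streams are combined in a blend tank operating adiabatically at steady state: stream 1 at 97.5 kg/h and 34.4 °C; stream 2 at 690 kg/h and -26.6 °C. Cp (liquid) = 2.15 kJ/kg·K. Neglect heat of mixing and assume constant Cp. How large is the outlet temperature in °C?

T_out = -19.0 °C

Energy balance with Q = 0: Σ ṁᵢCp,ᵢ(T_out − Tᵢ) = 0
T_out = Σ ṁᵢCp,ᵢTᵢ / Σ ṁᵢCp,ᵢ
      = -32250 / 1693.1 = -19.048 °C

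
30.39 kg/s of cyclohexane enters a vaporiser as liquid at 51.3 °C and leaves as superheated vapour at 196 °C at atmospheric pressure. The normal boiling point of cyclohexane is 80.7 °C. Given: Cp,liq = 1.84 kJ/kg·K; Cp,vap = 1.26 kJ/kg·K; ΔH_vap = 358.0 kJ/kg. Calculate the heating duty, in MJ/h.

liquid 51.3→80.7 °C: 54.096 kJ/kg
vaporisation at 80.7 °C: 358 kJ/kg
vapour 80.7→196 °C: 145.28 kJ/kg
Δh = 54.096 + 358 + 145.28 = 557.37 kJ/kg
Q = ṁ·Δh = 30.39 kg/s × 557.37 kJ/kg = 16939 kJ/s
|Q| = 16939 kW = 60979 MJ/h

Q = 61000 MJ/h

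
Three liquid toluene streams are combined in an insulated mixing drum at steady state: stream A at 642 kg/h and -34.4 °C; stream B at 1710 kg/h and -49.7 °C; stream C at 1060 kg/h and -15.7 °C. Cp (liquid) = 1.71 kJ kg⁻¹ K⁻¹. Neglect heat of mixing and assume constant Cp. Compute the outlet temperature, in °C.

T_out = -36.3 °C

No heat crosses the boundary, so H_out = H_in.
T_out = Σ ṁᵢCp,ᵢTᵢ / Σ ṁᵢCp,ᵢ
      = -211550 / 5834.5 = -36.258 °C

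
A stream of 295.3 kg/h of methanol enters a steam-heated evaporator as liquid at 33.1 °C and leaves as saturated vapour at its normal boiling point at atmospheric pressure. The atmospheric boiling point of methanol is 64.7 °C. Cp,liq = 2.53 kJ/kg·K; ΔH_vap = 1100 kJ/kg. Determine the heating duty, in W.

liquid 33.1→64.7 °C: 79.948 kJ/kg
vaporisation at 64.7 °C: 1100 kJ/kg
Δh = 79.948 + 1100 = 1179.9 kJ/kg
Q = ṁ·Δh = 295.3 kg/h × 1179.9 kJ/kg = 348440 kJ/h
|Q| = 96.789 kW = 96789 W

Q = 96800 W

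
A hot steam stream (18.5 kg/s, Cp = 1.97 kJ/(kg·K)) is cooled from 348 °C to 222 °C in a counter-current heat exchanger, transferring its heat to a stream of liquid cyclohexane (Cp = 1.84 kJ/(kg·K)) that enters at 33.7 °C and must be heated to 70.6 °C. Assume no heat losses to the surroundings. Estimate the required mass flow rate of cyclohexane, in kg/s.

Heat released by hot stream: Q = 18.5 × 1.97 × (348 − 222) = 4592.1 kJ/s
Energy balance on cold side (adiabatic exchanger): Q = ṁ_c·Cp_c·(T_c,out − T_c,in)
ṁ_c = 4592.1 / [1.84 × (70.6 − 33.7)] = 67.634 kg/s

ṁ_c = 67.6 kg/s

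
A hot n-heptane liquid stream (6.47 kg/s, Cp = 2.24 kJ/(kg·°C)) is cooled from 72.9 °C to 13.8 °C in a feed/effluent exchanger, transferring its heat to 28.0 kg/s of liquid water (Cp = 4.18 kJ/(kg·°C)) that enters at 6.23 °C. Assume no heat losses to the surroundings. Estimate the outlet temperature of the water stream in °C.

T_c,out = 13.5 °C

Heat released by hot stream: Q = 6.47 × 2.24 × (72.9 − 13.8) = 856.52 kJ/s
Energy balance on cold side (adiabatic exchanger): Q = ṁ_c·Cp_c·(T_c,out − T_c,in)
T_c,out = 6.23 + 856.52/(28.0 × 4.18) = 13.548 °C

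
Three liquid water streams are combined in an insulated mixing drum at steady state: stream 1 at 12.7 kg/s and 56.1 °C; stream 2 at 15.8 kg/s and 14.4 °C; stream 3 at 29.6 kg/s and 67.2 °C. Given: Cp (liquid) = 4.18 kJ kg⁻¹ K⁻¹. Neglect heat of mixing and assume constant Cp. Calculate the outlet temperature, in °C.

T_out = 50.4 °C

Adiabatic, steady state ⇒ Σ ṁᵢCp,ᵢ(T_out − Tᵢ) = 0
T_out = Σ ṁᵢCp,ᵢTᵢ / Σ ṁᵢCp,ᵢ
      = 12244 / 242.86 = 50.415 °C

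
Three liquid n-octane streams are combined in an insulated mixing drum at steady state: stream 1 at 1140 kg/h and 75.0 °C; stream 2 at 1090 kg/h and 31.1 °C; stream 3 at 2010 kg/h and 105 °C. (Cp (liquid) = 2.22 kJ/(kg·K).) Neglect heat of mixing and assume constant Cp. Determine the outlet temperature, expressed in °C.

No heat crosses the boundary, so H_out = H_in.
Σ ṁᵢCp,ᵢTᵢ = 1140×2.22×75.0 + 1090×2.22×31.1 + 2010×2.22×105 = 733600
Σ ṁᵢCp,ᵢ = 1140×2.22 + 1090×2.22 + 2010×2.22 = 9412.8
T_out = 733600 / 9412.8 = 77.936 °C

T_out = 77.9 °C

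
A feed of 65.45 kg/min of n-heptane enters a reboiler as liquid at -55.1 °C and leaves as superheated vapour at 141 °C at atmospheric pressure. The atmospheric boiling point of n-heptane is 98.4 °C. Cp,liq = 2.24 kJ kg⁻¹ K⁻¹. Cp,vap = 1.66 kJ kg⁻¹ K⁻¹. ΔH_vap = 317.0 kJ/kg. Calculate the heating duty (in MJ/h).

liquid -55.1→98.4 °C: 343.84 kJ/kg
vaporisation at 98.4 °C: 317 kJ/kg
vapour 98.4→141 °C: 70.716 kJ/kg
Δh = 343.84 + 317 + 70.716 = 731.56 kJ/kg
Q = ṁ·Δh = 65.45 kg/min × 731.56 kJ/kg = 47880 kJ/min
|Q| = 798.01 kW = 2872.8 MJ/h

Q = 2870 MJ/h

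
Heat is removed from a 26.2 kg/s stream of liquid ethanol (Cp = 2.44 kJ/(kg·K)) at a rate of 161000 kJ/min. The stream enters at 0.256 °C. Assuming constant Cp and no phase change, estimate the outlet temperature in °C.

Q = 161000 kJ/min = 2683.3 kJ/s
ΔT = Q/(ṁ·Cp) = 2683.3/(26.2×2.44) = 41.974 K
T_out = 0.256 − 41.974 = -41.718 °C

T_out = -41.7 °C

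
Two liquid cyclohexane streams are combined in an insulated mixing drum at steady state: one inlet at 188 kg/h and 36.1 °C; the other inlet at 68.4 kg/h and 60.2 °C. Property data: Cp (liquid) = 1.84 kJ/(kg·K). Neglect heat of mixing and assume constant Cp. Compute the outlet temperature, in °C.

No heat crosses the boundary, so H_out = H_in.
T_out = Σ ṁᵢCp,ᵢTᵢ / Σ ṁᵢCp,ᵢ
      = 20064 / 471.78 = 42.529 °C

T_out = 42.5 °C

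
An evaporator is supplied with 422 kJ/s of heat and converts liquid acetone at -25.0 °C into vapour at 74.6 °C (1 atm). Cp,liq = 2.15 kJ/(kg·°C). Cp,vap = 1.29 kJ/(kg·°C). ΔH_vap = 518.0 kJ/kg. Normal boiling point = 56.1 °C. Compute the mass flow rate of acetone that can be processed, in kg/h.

Δh = 2.15×(56.1−-25.0) + 518.0 + 1.29×(74.6−56.1) = 716.23 kJ/kg
Q = 422 kJ/s = 422 kJ/s = 1.5192e+06 kJ/h
ṁ = Q/Δh = 1.5192e+06 / 716.23 = 2121.1 kg/h

ṁ = 2120 kg/h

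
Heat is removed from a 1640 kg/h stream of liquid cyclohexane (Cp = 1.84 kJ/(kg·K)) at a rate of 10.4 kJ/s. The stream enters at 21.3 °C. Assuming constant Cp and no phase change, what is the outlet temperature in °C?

Q = 10.4 kJ/s = 37440 kJ/h
ΔT = Q/(ṁ·Cp) = 37440/(1640×1.84) = 12.407 K
T_out = 21.3 − 12.407 = 8.8928 °C

T_out = 8.89 °C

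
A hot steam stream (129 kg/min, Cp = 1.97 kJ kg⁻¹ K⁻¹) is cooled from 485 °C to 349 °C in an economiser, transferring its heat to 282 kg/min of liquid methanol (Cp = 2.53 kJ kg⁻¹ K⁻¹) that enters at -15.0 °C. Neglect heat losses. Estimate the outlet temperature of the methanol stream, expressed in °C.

T_c,out = 33.4 °C

Heat released by hot stream: Q = 129 × 1.97 × (485 − 349) = 34562 kJ/min
Energy balance on cold side (adiabatic exchanger): Q = ṁ_c·Cp_c·(T_c,out − T_c,in)
T_c,out = -15.0 + 34562/(282 × 2.53) = 33.442 °C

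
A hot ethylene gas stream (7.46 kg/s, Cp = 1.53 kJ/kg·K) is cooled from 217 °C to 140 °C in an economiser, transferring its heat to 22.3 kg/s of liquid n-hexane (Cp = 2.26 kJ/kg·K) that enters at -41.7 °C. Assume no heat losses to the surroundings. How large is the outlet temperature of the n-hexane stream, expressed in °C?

T_c,out = -24.3 °C

Heat released by hot stream: Q = 7.46 × 1.53 × (217 − 140) = 878.86 kJ/s
Energy balance on cold side (adiabatic exchanger): Q = ṁ_c·Cp_c·(T_c,out − T_c,in)
T_c,out = -41.7 + 878.86/(22.3 × 2.26) = -24.262 °C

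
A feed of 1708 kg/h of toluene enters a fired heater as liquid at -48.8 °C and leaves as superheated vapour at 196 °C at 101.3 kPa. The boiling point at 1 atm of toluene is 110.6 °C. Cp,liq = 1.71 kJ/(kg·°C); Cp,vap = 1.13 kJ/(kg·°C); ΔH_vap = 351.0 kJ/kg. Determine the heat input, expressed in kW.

Q = 342 kW

liquid -48.8→110.6 °C: 272.57 kJ/kg
vaporisation at 110.6 °C: 351 kJ/kg
vapour 110.6→196 °C: 96.502 kJ/kg
Δh = 272.57 + 351 + 96.502 = 720.08 kJ/kg
Q = ṁ·Δh = 1708 kg/h × 720.08 kJ/kg = 1.2299e+06 kJ/h
|Q| = 341.64 kW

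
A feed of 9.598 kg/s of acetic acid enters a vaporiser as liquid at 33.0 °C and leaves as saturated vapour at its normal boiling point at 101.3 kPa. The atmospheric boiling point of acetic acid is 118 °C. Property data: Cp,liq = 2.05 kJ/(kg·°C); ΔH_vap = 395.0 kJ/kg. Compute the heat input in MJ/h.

liquid 33.0→118 °C: 174.25 kJ/kg
vaporisation at 118 °C: 395 kJ/kg
Δh = 174.25 + 395 = 569.25 kJ/kg
Q = ṁ·Δh = 9.598 kg/s × 569.25 kJ/kg = 5463.7 kJ/s
|Q| = 5463.7 kW = 19669 MJ/h

Q = 19700 MJ/h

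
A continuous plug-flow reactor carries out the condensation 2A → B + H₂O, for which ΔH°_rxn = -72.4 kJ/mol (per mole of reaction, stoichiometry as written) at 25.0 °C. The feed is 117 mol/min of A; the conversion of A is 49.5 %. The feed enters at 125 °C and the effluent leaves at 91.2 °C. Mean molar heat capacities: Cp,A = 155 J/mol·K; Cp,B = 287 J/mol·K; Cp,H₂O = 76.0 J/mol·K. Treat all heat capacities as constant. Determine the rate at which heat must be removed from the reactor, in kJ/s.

Q_out = 43.5 kJ/s

Extent of reaction ξ = 0.495 × 117 / 2 = 28.957 mol/min
Reaction term: ξ·ΔH°_rxn = 28.957 × -72.4 = -2096.5 kJ/min
Sensible, feed 125→25 °C: -1813.5 kJ/min
Outlet flows (mol/min): A 59.085, B 28.957, H₂O 28.957
Sensible, products 25→91.2 °C: 1302.1 kJ/min
Q = ΔH = -2607.9 kJ/min = -43.465 kW
Heat removed = 43.465 kJ/s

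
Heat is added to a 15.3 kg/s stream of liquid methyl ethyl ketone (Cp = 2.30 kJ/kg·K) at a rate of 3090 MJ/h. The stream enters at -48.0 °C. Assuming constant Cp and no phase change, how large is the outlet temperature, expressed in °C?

Q = 3090 MJ/h = 858.33 kJ/s
ΔT = Q/(ṁ·Cp) = 858.33/(15.3×2.30) = 24.391 K
T_out = -48.0 + 24.391 = -23.609 °C

T_out = -23.6 °C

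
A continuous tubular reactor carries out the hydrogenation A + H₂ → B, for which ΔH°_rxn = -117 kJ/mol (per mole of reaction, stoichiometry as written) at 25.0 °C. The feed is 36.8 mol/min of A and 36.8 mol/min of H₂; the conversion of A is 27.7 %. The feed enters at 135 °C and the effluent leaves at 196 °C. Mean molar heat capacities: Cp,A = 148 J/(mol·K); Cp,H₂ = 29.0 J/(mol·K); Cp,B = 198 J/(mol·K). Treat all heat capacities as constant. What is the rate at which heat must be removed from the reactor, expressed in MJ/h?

Q_out = 45.5 MJ/h

Extent of reaction ξ = 0.277 × 36.8 = 10.194 mol/min
Reaction term: ξ·ΔH°_rxn = 10.194 × -117 = -1192.7 kJ/min
Sensible, feed 135→25 °C: -716.5 kJ/min
Outlet flows (mol/min): A 26.606, H₂ 26.606, B 10.194
Sensible, products 25→196 °C: 1150.4 kJ/min
Q = ΔH = -758.72 kJ/min = -12.645 kW
Heat removed = 45.523 MJ/h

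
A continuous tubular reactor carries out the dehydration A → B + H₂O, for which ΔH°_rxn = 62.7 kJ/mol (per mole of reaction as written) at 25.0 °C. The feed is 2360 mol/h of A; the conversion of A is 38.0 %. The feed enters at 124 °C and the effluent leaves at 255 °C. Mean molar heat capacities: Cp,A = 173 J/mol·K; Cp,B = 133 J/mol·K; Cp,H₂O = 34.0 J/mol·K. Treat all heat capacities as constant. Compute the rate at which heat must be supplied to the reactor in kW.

Extent of reaction ξ = 0.380 × 2360 = 896.8 mol/h
Reaction term: ξ·ΔH°_rxn = 896.8 × 62.7 = 56229 kJ/h
Sensible, feed 124→25 °C: -40420 kJ/h
Outlet flows (mol/h): A 1463.2, B 896.8, H₂O 896.8
Sensible, products 25→255 °C: 92667 kJ/h
Q = ΔH = 108480 kJ/h = 30.132 kW
Heat supplied = 30.132 kW

Q_in = 30.1 kW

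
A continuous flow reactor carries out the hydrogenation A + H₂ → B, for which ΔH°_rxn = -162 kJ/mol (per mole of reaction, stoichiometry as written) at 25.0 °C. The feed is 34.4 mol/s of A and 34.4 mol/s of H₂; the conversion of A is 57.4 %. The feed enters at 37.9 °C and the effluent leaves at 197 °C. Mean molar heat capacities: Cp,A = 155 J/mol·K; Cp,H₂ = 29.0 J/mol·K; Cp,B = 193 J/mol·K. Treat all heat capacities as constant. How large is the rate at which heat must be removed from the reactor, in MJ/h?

Q_out = 7780 MJ/h

Extent of reaction ξ = 0.574 × 34.4 = 19.746 mol/s
Reaction term: ξ·ΔH°_rxn = 19.746 × -162 = -3198.8 kJ/s
Sensible, feed 37.9→25 °C: -81.652 kJ/s
Outlet flows (mol/s): A 14.654, H₂ 14.654, B 19.746
Sensible, products 25→197 °C: 1119.3 kJ/s
Q = ΔH = -2161.2 kJ/s = -2161.2 kW
Heat removed = 7780.3 MJ/h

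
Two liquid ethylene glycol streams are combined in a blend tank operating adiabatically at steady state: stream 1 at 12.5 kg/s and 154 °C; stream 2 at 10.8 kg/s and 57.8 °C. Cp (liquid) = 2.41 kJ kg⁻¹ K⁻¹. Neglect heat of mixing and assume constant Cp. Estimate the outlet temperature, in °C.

T_out = 109 °C

Adiabatic, steady state ⇒ Σ ṁᵢCp,ᵢ(T_out − Tᵢ) = 0
Σ ṁᵢCp,ᵢTᵢ = 12.5×2.41×154 + 10.8×2.41×57.8 = 6143.7
Σ ṁᵢCp,ᵢ = 12.5×2.41 + 10.8×2.41 = 56.153
T_out = 6143.7 / 56.153 = 109.41 °C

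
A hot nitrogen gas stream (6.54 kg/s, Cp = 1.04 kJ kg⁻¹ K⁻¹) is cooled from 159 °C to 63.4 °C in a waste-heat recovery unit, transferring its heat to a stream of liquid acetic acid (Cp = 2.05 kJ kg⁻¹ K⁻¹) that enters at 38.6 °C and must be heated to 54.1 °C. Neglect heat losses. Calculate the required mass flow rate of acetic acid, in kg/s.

ṁ_c = 20.5 kg/s

Heat released by hot stream: Q = 6.54 × 1.04 × (159 − 63.4) = 650.23 kJ/s
Energy balance on cold side (adiabatic exchanger): Q = ṁ_c·Cp_c·(T_c,out − T_c,in)
ṁ_c = 650.23 / [2.05 × (54.1 − 38.6)] = 20.464 kg/s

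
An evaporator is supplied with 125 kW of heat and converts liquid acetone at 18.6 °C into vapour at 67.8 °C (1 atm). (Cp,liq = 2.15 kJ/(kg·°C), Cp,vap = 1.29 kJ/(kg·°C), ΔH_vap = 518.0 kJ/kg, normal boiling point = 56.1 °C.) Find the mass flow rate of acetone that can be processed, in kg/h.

ṁ = 733 kg/h

Δh = 2.15×(56.1−18.6) + 518.0 + 1.29×(67.8−56.1) = 613.72 kJ/kg
Q = 125 kW = 125 kJ/s = 450000 kJ/h
ṁ = Q/Δh = 450000 / 613.72 = 733.24 kg/h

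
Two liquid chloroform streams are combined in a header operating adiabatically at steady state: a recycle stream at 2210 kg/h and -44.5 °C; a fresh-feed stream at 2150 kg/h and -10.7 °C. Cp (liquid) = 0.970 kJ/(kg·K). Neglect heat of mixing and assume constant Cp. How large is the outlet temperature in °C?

No heat crosses the boundary, so H_out = H_in.
T_out = Σ ṁᵢCp,ᵢTᵢ / Σ ṁᵢCp,ᵢ
      = -117710 / 4229.2 = -27.833 °C

T_out = -27.8 °C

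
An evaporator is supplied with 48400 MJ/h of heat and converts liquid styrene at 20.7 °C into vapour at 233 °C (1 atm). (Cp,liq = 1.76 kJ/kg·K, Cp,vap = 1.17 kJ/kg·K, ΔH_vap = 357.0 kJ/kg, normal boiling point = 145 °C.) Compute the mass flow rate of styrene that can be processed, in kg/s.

Δh = 1.76×(145−20.7) + 357.0 + 1.17×(233−145) = 678.73 kJ/kg
Q = 48400 MJ/h = 13444 kJ/s = 13444 kJ/s
ṁ = Q/Δh = 13444 / 678.73 = 19.808 kg/s

ṁ = 19.8 kg/s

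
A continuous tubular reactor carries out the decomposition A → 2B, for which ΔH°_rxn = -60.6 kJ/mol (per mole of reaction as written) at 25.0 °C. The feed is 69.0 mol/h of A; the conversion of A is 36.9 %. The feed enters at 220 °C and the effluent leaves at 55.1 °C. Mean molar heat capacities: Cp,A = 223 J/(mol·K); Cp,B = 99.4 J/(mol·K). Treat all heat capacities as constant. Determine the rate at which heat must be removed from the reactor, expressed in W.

Extent of reaction ξ = 0.369 × 69.0 = 25.461 mol/h
Reaction term: ξ·ΔH°_rxn = 25.461 × -60.6 = -1542.9 kJ/h
Sensible, feed 220→25 °C: -3000.5 kJ/h
Outlet flows (mol/h): A 43.539, B 50.922
Sensible, products 25→55.1 °C: 444.6 kJ/h
Q = ΔH = -4098.8 kJ/h = -1.1386 kW
Heat removed = 1138.6 W

Q_out = 1140 W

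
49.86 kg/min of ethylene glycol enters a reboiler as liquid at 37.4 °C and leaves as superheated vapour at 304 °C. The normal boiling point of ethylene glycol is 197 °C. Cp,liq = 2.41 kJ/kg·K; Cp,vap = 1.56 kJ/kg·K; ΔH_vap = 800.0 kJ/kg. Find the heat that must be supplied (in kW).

Q = 1120 kW

liquid 37.4→197 °C: 384.64 kJ/kg
vaporisation at 197 °C: 800 kJ/kg
vapour 197→304 °C: 166.92 kJ/kg
Δh = 384.64 + 800 + 166.92 = 1351.6 kJ/kg
Q = ṁ·Δh = 49.86 kg/min × 1351.6 kJ/kg = 67389 kJ/min
|Q| = 1123.1 kW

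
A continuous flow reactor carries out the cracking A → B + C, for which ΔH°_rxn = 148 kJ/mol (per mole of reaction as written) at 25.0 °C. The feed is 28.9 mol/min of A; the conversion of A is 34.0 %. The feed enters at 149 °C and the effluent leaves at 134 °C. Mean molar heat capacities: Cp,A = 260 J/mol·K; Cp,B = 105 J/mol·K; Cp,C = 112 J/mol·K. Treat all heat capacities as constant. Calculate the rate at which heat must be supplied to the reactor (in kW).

Extent of reaction ξ = 0.340 × 28.9 = 9.826 mol/min
Reaction term: ξ·ΔH°_rxn = 9.826 × 148 = 1454.2 kJ/min
Sensible, feed 149→25 °C: -931.74 kJ/min
Outlet flows (mol/min): A 19.074, B 9.826, C 9.826
Sensible, products 25→134 °C: 772.97 kJ/min
Q = ΔH = 1295.5 kJ/min = 21.591 kW
Heat supplied = 21.591 kW

Q_in = 21.6 kW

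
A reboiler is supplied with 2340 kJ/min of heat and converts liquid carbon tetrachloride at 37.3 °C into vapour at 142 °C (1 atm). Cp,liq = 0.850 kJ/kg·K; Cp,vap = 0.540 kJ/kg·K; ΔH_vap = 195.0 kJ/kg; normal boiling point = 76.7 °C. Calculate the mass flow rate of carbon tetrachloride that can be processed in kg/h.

ṁ = 532 kg/h

Δh = 0.850×(76.7−37.3) + 195.0 + 0.540×(142−76.7) = 263.75 kJ/kg
Q = 2340 kJ/min = 39 kJ/s = 140400 kJ/h
ṁ = Q/Δh = 140400 / 263.75 = 532.32 kg/h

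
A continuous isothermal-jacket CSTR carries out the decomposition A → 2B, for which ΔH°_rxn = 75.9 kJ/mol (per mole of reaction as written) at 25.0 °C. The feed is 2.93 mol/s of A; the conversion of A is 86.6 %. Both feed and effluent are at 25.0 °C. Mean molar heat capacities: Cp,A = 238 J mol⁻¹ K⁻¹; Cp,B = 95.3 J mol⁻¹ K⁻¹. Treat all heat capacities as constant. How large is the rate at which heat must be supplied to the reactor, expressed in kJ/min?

Extent of reaction ξ = 0.866 × 2.93 = 2.5374 mol/s
Reaction term: ξ·ΔH°_rxn = 2.5374 × 75.9 = 192.59 kJ/s
Q = ΔH = 192.59 kJ/s = 192.59 kW
Heat supplied = 11555 kJ/min

Q_in = 11600 kJ/min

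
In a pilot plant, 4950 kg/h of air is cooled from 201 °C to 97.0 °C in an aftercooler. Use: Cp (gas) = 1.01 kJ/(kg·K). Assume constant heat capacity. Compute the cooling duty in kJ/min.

Q_c = 8670 kJ/min

Q = ṁ·Cp·ΔT = 4950 × 1.01 × (97.0 − 201) = -519950 kJ/h
Converting: 519950 / 3600 s = 144.43 kW
Cooling duty = 8665.8 kJ/min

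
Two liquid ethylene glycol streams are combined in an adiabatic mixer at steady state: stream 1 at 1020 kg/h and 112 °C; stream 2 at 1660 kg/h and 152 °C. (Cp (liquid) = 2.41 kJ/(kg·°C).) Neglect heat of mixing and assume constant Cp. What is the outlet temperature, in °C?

T_out = 137 °C

Adiabatic, steady state ⇒ Σ ṁᵢCp,ᵢ(T_out − Tᵢ) = 0
Σ ṁᵢCp,ᵢTᵢ = 1020×2.41×112 + 1660×2.41×152 = 883410
Σ ṁᵢCp,ᵢ = 1020×2.41 + 1660×2.41 = 6458.8
T_out = 883410 / 6458.8 = 136.78 °C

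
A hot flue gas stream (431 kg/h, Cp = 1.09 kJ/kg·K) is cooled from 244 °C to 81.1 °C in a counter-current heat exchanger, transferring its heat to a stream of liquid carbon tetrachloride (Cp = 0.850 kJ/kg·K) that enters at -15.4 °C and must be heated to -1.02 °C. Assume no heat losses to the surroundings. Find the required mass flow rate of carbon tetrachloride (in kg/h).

ṁ_c = 6260 kg/h

Heat released by hot stream: Q = 431 × 1.09 × (244 − 81.1) = 76529 kJ/h
Energy balance on cold side (adiabatic exchanger): Q = ṁ_c·Cp_c·(T_c,out − T_c,in)
ṁ_c = 76529 / [0.850 × (-1.02 − -15.4)] = 6261 kg/h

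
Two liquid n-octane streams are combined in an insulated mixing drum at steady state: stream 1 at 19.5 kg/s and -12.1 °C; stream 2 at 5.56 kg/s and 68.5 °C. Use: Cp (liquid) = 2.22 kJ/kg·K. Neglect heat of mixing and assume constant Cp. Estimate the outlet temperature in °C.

T_out = 5.78 °C

Adiabatic, steady state ⇒ Σ ṁᵢCp,ᵢ(T_out − Tᵢ) = 0
Σ ṁᵢCp,ᵢTᵢ = 19.5×2.22×-12.1 + 5.56×2.22×68.5 = 321.7
Σ ṁᵢCp,ᵢ = 19.5×2.22 + 5.56×2.22 = 55.633
T_out = 321.7 / 55.633 = 5.7825 °C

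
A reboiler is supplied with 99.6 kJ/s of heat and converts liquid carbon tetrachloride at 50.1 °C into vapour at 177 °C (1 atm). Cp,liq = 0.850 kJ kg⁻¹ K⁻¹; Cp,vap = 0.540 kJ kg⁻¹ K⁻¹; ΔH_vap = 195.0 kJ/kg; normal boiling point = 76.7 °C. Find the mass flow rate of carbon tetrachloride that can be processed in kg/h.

ṁ = 1320 kg/h

Δh = 0.850×(76.7−50.1) + 195.0 + 0.540×(177−76.7) = 271.77 kJ/kg
Q = 99.6 kJ/s = 99.6 kJ/s = 358560 kJ/h
ṁ = Q/Δh = 358560 / 271.77 = 1319.3 kg/h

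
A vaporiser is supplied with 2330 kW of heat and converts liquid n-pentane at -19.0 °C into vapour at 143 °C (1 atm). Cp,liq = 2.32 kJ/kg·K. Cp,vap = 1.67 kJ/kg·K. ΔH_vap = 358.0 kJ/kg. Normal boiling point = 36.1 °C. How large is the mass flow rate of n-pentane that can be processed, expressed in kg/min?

Δh = 2.32×(36.1−-19.0) + 358.0 + 1.67×(143−36.1) = 664.36 kJ/kg
Q = 2330 kW = 2330 kJ/s = 139800 kJ/min
ṁ = Q/Δh = 139800 / 664.36 = 210.43 kg/min

ṁ = 210 kg/min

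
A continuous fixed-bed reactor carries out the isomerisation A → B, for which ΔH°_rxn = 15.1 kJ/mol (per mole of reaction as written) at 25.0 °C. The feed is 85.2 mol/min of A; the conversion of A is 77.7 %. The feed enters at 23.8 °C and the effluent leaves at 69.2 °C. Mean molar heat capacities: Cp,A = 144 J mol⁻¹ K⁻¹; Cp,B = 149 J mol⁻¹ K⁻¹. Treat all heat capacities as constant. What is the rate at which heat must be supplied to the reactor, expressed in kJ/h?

Extent of reaction ξ = 0.777 × 85.2 = 66.2 mol/min
Reaction term: ξ·ΔH°_rxn = 66.2 × 15.1 = 999.63 kJ/min
Sensible, feed 23.8→25 °C: 14.723 kJ/min
Outlet flows (mol/min): A 19, B 66.2
Sensible, products 25→69.2 °C: 556.91 kJ/min
Q = ΔH = 1571.3 kJ/min = 26.188 kW
Heat supplied = 94276 kJ/h

Q_in = 94300 kJ/h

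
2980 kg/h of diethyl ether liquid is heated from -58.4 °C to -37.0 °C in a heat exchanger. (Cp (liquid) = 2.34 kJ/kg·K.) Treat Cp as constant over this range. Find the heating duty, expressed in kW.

Q = 41.5 kW

Q = ṁ·Cp·ΔT = 2980 × 2.34 × (-37.0 − -58.4) = 149230 kJ/h
Converting: 149230 / 3600 s = 41.452 kW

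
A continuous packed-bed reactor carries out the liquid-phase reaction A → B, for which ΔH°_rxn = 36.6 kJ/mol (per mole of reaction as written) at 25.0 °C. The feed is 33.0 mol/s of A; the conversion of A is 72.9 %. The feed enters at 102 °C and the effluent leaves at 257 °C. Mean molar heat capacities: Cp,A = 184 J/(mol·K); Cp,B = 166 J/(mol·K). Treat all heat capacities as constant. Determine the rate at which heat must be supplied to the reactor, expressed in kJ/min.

Extent of reaction ξ = 0.729 × 33.0 = 24.057 mol/s
Reaction term: ξ·ΔH°_rxn = 24.057 × 36.6 = 880.49 kJ/s
Sensible, feed 102→25 °C: -467.54 kJ/s
Outlet flows (mol/s): A 8.943, B 24.057
Sensible, products 25→257 °C: 1308.2 kJ/s
Q = ΔH = 1721.2 kJ/s = 1721.2 kW
Heat supplied = 103270 kJ/min

Q_in = 103000 kJ/min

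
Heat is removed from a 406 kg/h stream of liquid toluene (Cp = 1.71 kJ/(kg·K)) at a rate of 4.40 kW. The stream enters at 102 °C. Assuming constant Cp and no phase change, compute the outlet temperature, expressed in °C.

Q = 4.40 kW = 15840 kJ/h
ΔT = Q/(ṁ·Cp) = 15840/(406×1.71) = 22.816 K
T_out = 102 − 22.816 = 79.184 °C

T_out = 79.2 °C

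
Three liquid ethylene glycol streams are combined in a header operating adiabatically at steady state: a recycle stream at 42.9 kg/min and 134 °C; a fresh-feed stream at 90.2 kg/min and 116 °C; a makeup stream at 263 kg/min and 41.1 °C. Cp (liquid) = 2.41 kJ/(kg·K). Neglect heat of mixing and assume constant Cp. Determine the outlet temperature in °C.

No heat crosses the boundary, so H_out = H_in.
T_out = Σ ṁᵢCp,ᵢTᵢ / Σ ṁᵢCp,ᵢ
      = 65121 / 954.6 = 68.218 °C

T_out = 68.2 °C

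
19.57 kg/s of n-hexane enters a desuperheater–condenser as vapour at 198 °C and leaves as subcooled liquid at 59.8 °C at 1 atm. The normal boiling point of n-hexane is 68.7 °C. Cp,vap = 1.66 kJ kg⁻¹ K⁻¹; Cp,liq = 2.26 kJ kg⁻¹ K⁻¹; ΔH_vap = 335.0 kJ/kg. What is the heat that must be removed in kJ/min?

vapour 198→68.7 °C: -214.64 kJ/kg
condensation at 68.7 °C: -335 kJ/kg
liquid 68.7→59.8 °C: -20.114 kJ/kg
Δh = -214.64 + -335 + -20.114 = -569.75 kJ/kg
Q = ṁ·Δh = 19.57 kg/s × -569.75 kJ/kg = -11150 kJ/s
|Q| = 11150 kW = 669000 kJ/min

Q_c = 669000 kJ/min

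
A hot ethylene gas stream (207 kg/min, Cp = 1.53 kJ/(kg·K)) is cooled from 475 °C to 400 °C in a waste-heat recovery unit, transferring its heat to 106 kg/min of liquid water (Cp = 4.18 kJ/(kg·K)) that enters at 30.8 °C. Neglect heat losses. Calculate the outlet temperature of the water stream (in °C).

Heat released by hot stream: Q = 207 × 1.53 × (475 − 400) = 23753 kJ/min
Energy balance on cold side (adiabatic exchanger): Q = ṁ_c·Cp_c·(T_c,out − T_c,in)
T_c,out = 30.8 + 23753/(106 × 4.18) = 84.409 °C

T_c,out = 84.4 °C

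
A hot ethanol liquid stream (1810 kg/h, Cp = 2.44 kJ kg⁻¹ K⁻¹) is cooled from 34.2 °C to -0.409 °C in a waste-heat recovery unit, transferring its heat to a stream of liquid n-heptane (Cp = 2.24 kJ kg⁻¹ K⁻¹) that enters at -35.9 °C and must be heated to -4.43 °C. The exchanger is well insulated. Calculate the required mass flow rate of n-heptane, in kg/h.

ṁ_c = 2170 kg/h

Heat released by hot stream: Q = 1810 × 2.44 × (34.2 − -0.409) = 152850 kJ/h
Energy balance on cold side (adiabatic exchanger): Q = ṁ_c·Cp_c·(T_c,out − T_c,in)
ṁ_c = 152850 / [2.24 × (-4.43 − -35.9)] = 2168.3 kg/h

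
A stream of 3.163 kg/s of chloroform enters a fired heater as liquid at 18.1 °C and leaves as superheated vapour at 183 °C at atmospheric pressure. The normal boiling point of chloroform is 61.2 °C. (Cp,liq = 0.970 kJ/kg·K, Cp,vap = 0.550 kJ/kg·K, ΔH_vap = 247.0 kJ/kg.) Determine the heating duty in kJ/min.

liquid 18.1→61.2 °C: 41.807 kJ/kg
vaporisation at 61.2 °C: 247 kJ/kg
vapour 61.2→183 °C: 66.99 kJ/kg
Δh = 41.807 + 247 + 66.99 = 355.8 kJ/kg
Q = ṁ·Δh = 3.163 kg/s × 355.8 kJ/kg = 1125.4 kJ/s
|Q| = 1125.4 kW = 67523 kJ/min

Q = 67500 kJ/min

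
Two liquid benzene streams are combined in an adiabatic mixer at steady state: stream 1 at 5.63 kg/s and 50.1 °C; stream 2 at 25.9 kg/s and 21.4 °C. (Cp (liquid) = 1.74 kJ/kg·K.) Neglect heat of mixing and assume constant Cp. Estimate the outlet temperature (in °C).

Adiabatic, steady state ⇒ Σ ṁᵢCp,ᵢ(T_out − Tᵢ) = 0
Σ ṁᵢCp,ᵢTᵢ = 5.63×1.74×50.1 + 25.9×1.74×21.4 = 1455.2
Σ ṁᵢCp,ᵢ = 5.63×1.74 + 25.9×1.74 = 54.862
T_out = 1455.2 / 54.862 = 26.525 °C

T_out = 26.5 °C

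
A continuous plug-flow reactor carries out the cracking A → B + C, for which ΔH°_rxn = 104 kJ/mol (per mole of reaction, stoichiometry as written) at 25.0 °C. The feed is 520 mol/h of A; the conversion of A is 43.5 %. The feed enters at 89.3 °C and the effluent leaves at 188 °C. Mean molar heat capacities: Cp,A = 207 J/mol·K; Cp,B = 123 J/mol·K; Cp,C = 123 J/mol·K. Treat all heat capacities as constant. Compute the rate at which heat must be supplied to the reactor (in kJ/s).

Extent of reaction ξ = 0.435 × 520 = 226.2 mol/h
Reaction term: ξ·ΔH°_rxn = 226.2 × 104 = 23525 kJ/h
Sensible, feed 89.3→25 °C: -6921.3 kJ/h
Outlet flows (mol/h): A 293.8, B 226.2, C 226.2
Sensible, products 25→188 °C: 18983 kJ/h
Q = ΔH = 35587 kJ/h = 9.8852 kW
Heat supplied = 9.8852 kJ/s

Q_in = 9.89 kJ/s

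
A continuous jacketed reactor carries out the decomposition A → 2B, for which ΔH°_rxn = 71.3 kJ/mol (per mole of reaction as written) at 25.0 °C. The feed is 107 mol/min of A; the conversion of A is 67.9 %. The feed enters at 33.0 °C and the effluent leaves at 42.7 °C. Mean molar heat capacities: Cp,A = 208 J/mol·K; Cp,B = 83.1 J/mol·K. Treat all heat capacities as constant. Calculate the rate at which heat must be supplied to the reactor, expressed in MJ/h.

Extent of reaction ξ = 0.679 × 107 = 72.653 mol/min
Reaction term: ξ·ΔH°_rxn = 72.653 × 71.3 = 5180.2 kJ/min
Sensible, feed 33.0→25 °C: -178.05 kJ/min
Outlet flows (mol/min): A 34.347, B 145.31
Sensible, products 25→42.7 °C: 340.18 kJ/min
Q = ΔH = 5342.3 kJ/min = 89.038 kW
Heat supplied = 320.54 MJ/h

Q_in = 321 MJ/h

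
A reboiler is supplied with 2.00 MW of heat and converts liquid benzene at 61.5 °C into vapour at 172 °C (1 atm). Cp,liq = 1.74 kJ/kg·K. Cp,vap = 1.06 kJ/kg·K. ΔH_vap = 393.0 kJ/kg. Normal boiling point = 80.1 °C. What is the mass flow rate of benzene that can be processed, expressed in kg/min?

Δh = 1.74×(80.1−61.5) + 393.0 + 1.06×(172−80.1) = 522.78 kJ/kg
Q = 2.00 MW = 2000 kJ/s = 120000 kJ/min
ṁ = Q/Δh = 120000 / 522.78 = 229.54 kg/min

ṁ = 230 kg/min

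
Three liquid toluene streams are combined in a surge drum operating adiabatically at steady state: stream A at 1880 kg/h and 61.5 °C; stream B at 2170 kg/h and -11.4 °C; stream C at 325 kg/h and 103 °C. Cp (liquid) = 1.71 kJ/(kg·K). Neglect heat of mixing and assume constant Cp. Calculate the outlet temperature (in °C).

T_out = 28.4 °C

Adiabatic, steady state ⇒ Σ ṁᵢCp,ᵢ(T_out − Tᵢ) = 0
T_out = Σ ṁᵢCp,ᵢTᵢ / Σ ṁᵢCp,ᵢ
      = 212650 / 7481.2 = 28.424 °C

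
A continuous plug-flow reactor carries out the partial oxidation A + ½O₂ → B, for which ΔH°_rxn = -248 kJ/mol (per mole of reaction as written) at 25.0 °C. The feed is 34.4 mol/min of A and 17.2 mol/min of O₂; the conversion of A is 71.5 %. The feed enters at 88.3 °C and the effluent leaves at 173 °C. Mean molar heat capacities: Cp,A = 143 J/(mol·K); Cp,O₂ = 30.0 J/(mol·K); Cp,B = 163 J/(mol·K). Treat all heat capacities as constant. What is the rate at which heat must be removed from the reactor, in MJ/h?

Q_out = 337 MJ/h

Extent of reaction ξ = 0.715 × 34.4 = 24.596 mol/min
Reaction term: ξ·ΔH°_rxn = 24.596 × -248 = -6099.8 kJ/min
Sensible, feed 88.3→25 °C: -344.05 kJ/min
Outlet flows (mol/min): A 9.804, O₂ 4.902, B 24.596
Sensible, products 25→173 °C: 822.61 kJ/min
Q = ΔH = -5621.2 kJ/min = -93.687 kW
Heat removed = 337.27 MJ/h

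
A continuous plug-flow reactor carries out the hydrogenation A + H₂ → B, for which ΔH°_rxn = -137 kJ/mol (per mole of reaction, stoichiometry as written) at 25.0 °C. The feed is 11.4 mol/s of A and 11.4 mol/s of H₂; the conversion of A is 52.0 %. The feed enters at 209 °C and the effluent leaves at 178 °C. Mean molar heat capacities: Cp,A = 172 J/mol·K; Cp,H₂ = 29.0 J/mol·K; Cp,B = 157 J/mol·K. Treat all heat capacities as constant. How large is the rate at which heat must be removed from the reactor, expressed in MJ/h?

Q_out = 3320 MJ/h

Extent of reaction ξ = 0.520 × 11.4 = 5.928 mol/s
Reaction term: ξ·ΔH°_rxn = 5.928 × -137 = -812.14 kJ/s
Sensible, feed 209→25 °C: -421.62 kJ/s
Outlet flows (mol/s): A 5.472, H₂ 5.472, B 5.928
Sensible, products 25→178 °C: 310.68 kJ/s
Q = ΔH = -923.08 kJ/s = -923.08 kW
Heat removed = 3323.1 MJ/h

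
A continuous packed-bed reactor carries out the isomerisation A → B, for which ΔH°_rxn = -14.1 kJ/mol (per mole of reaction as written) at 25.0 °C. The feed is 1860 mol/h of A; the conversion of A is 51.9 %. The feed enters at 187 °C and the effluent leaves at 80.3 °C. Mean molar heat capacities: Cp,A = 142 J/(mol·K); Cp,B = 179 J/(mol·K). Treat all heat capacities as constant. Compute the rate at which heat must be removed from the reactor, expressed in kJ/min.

Extent of reaction ξ = 0.519 × 1860 = 965.34 mol/h
Reaction term: ξ·ΔH°_rxn = 965.34 × -14.1 = -13611 kJ/h
Sensible, feed 187→25 °C: -42787 kJ/h
Outlet flows (mol/h): A 894.66, B 965.34
Sensible, products 25→80.3 °C: 16581 kJ/h
Q = ΔH = -39818 kJ/h = -11.06 kW
Heat removed = 663.63 kJ/min

Q_out = 664 kJ/min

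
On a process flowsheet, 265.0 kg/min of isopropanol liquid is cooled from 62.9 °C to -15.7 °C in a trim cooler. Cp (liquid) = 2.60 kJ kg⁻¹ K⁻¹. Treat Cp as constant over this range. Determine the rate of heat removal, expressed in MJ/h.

Q = ṁ·Cp·ΔT = 265.0 × 2.60 × (-15.7 − 62.9) = -54155 kJ/min
Converting: 54155 / 60 s = 902.59 kW
Cooling duty = 3249.3 MJ/h

Q_c = 3250 MJ/h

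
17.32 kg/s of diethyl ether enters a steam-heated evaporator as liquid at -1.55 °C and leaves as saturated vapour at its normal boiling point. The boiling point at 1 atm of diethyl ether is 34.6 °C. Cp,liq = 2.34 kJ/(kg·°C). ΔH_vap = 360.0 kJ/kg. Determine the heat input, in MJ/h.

liquid -1.55→34.6 °C: 84.591 kJ/kg
vaporisation at 34.6 °C: 360 kJ/kg
Δh = 84.591 + 360 = 444.59 kJ/kg
Q = ṁ·Δh = 17.32 kg/s × 444.59 kJ/kg = 7700.3 kJ/s
|Q| = 7700.3 kW = 27721 MJ/h

Q = 27700 MJ/h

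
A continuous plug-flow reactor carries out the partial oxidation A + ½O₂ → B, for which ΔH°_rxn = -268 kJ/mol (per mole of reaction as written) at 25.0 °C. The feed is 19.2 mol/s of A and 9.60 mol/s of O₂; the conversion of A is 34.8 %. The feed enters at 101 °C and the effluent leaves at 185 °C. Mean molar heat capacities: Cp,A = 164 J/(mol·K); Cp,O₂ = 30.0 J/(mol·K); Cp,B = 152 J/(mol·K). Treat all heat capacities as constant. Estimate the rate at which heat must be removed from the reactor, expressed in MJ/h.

Extent of reaction ξ = 0.348 × 19.2 = 6.6816 mol/s
Reaction term: ξ·ΔH°_rxn = 6.6816 × -268 = -1790.7 kJ/s
Sensible, feed 101→25 °C: -261.2 kJ/s
Outlet flows (mol/s): A 12.518, O₂ 6.2592, B 6.6816
Sensible, products 25→185 °C: 521.02 kJ/s
Q = ΔH = -1530.8 kJ/s = -1530.8 kW
Heat removed = 5511 MJ/h

Q_out = 5510 MJ/h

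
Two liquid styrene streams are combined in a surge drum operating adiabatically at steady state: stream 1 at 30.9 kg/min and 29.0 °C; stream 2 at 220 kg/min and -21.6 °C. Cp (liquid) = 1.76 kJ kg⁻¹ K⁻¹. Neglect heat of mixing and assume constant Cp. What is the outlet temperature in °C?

T_out = -15.4 °C

Adiabatic, steady state ⇒ Σ ṁᵢCp,ᵢ(T_out − Tᵢ) = 0
Σ ṁᵢCp,ᵢTᵢ = 30.9×1.76×29.0 + 220×1.76×-21.6 = -6786.4
Σ ṁᵢCp,ᵢ = 30.9×1.76 + 220×1.76 = 441.58
T_out = -6786.4 / 441.58 = -15.368 °C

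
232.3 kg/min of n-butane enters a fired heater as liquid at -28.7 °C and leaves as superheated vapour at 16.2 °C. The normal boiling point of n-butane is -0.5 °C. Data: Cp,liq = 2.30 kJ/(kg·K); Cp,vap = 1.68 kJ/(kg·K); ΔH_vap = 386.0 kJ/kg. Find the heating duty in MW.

Q = 1.85 MW

liquid -28.7→-0.5 °C: 64.86 kJ/kg
vaporisation at -0.5 °C: 386 kJ/kg
vapour -0.5→16.2 °C: 28.056 kJ/kg
Δh = 64.86 + 386 + 28.056 = 478.92 kJ/kg
Q = ṁ·Δh = 232.3 kg/min × 478.92 kJ/kg = 111250 kJ/min
|Q| = 1854.2 kW = 1.8542 MW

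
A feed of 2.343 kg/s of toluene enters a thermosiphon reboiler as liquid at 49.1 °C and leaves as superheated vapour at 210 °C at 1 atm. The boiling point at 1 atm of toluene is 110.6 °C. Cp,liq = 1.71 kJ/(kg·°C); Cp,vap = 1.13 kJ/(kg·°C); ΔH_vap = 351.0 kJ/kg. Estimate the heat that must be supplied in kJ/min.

Q = 79900 kJ/min

liquid 49.1→110.6 °C: 105.16 kJ/kg
vaporisation at 110.6 °C: 351 kJ/kg
vapour 110.6→210 °C: 112.32 kJ/kg
Δh = 105.16 + 351 + 112.32 = 568.49 kJ/kg
Q = ṁ·Δh = 2.343 kg/s × 568.49 kJ/kg = 1332 kJ/s
|Q| = 1332 kW = 79918 kJ/min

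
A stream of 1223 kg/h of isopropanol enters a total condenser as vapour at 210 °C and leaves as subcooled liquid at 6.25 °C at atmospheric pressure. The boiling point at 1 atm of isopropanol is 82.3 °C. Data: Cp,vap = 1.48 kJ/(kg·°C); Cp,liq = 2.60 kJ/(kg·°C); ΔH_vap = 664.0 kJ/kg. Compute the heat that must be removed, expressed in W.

Q_c = 357000 W

vapour 210→82.3 °C: -189 kJ/kg
condensation at 82.3 °C: -664 kJ/kg
liquid 82.3→6.25 °C: -197.73 kJ/kg
Δh = -189 + -664 + -197.73 = -1050.7 kJ/kg
Q = ṁ·Δh = 1223 kg/h × -1050.7 kJ/kg = -1.285e+06 kJ/h
|Q| = 356.95 kW = 356950 W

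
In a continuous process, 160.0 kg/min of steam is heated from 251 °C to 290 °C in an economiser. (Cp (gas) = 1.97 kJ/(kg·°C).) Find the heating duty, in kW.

Q = ṁ·Cp·ΔT = 160.0 × 1.97 × (290 − 251) = 12293 kJ/min
Converting: 12293 / 60 s = 204.88 kW

Q = 205 kW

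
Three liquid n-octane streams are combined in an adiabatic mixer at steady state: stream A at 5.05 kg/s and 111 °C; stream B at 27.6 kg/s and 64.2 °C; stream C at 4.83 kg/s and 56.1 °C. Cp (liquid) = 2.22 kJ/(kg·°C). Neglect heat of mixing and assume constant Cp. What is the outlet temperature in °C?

T_out = 69.5 °C

Energy balance with Q = 0: Σ ṁᵢCp,ᵢ(T_out − Tᵢ) = 0
Σ ṁᵢCp,ᵢTᵢ = 5.05×2.22×111 + 27.6×2.22×64.2 + 4.83×2.22×56.1 = 5779.6
Σ ṁᵢCp,ᵢ = 5.05×2.22 + 27.6×2.22 + 4.83×2.22 = 83.206
T_out = 5779.6 / 83.206 = 69.462 °C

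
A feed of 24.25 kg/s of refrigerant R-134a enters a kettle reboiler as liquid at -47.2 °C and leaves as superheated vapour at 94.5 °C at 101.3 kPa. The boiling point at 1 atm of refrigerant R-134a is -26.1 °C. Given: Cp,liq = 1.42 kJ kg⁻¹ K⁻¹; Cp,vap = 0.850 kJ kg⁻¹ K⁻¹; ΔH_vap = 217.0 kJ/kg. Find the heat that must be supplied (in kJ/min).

liquid -47.2→-26.1 °C: 29.962 kJ/kg
vaporisation at -26.1 °C: 217 kJ/kg
vapour -26.1→94.5 °C: 102.51 kJ/kg
Δh = 29.962 + 217 + 102.51 = 349.47 kJ/kg
Q = ṁ·Δh = 24.25 kg/s × 349.47 kJ/kg = 8474.7 kJ/s
|Q| = 8474.7 kW = 508480 kJ/min

Q = 508000 kJ/min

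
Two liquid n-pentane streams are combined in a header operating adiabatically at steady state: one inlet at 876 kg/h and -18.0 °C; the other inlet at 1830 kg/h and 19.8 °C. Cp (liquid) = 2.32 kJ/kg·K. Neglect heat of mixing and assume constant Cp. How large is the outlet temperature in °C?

T_out = 7.56 °C

Energy balance with Q = 0: Σ ṁᵢCp,ᵢ(T_out − Tᵢ) = 0
T_out = Σ ṁᵢCp,ᵢTᵢ / Σ ṁᵢCp,ᵢ
      = 47481 / 6277.9 = 7.5632 °C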